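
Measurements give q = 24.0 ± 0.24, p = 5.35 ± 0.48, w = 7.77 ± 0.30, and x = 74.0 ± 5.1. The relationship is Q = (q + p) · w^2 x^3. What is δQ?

1.59e+08

Let u = q + p = 29.4. δu = √(δq² + δp²) = √(0.0576 + 0.230) = 0.537, so δu/u = 0.0183.
Q is then a monomial in u, w, x:
δQ/Q = √((δu/u)² + (2·δw/w)² + (3·δx/x)²) = √(0.000334 + 0.00596 + 0.0427) = 0.221
Q = 7.18e+08, so δQ = 0.221 × 7.18e+08 = 1.59e+08.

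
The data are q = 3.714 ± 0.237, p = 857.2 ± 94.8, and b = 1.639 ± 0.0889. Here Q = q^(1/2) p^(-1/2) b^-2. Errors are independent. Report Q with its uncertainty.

Products/powers → add relative errors in quadrature, weighted by exponent:
  (½·δq/q)² = (0.5×0.0638)² = 0.00102;  (−½·δp/p)² = (-0.5×0.111)² = 0.00306;  (-2·δb/b)² = (-2×0.0542)² = 0.0118
δQ/Q = √(0.0158) = 0.126
Q = 0.02450, so δQ = 0.126 × 0.02450 = 0.00308.

0.02450 ± 0.00308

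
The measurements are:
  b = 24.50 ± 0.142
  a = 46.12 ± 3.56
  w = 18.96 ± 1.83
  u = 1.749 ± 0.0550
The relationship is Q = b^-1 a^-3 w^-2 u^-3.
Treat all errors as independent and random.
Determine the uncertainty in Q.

Since Q is a product/quotient, work with relative uncertainties:
  (-1·δb/b)² = (-1×0.00580)² = 3.36e-05;  (-3·δa/a)² = (-3×0.0772)² = 0.0536;  (-2·δw/w)² = (-2×0.0965)² = 0.0373;  (-3·δu/u)² = (-3×0.0314)² = 0.00890
δQ/Q = √(0.0998) = 0.316
Q = 2.163e-10, so δQ = 0.316 × 2.163e-10 = 6.83e-11.

6.83e-11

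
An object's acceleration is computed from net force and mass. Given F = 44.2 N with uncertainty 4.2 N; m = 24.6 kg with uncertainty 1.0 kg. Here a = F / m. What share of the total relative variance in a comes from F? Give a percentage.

(δa/a)² = (1·δF/F)² + (-1·δm/m)²
  F term: (1×0.0950)² = 0.00903
  m term: (-1×0.0407)² = 0.00165
Total = 0.0107. Share from F = 0.00903/0.0107 = 0.845.

84.5%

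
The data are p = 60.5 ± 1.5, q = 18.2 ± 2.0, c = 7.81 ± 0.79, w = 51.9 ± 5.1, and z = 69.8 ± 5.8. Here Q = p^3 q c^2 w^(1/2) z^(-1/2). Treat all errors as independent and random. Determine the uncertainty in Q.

Relative error in a monomial: (δQ/Q)² = Σ (nᵢ · δxᵢ/xᵢ)².
  (3·δp/p)² = (3×0.0248)² = 0.00553;  (1·δq/q)² = (1×0.110)² = 0.0121;  (2·δc/c)² = (2×0.101)² = 0.0409;  (½·δw/w)² = (0.5×0.0983)² = 0.00241;  (−½·δz/z)² = (-0.5×0.0831)² = 0.00173
δQ/Q = √(0.0627) = 0.250
Q = 2.12e+08, so δQ = 0.250 × 2.12e+08 = 5.31e+07.

5.31e+07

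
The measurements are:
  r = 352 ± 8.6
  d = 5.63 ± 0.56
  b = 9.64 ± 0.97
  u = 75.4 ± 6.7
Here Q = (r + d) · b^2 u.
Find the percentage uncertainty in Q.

22.1%

Let w = r + d = 358. δw = √(δr² + δd²) = √(74.0 + 0.314) = 8.62, so δw/w = 0.0241.
Q is then a monomial in w, b, u:
δQ/Q = √((δw/w)² + (2·δb/b)² + (1·δu/u)²) = √(0.000581 + 0.0405 + 0.00790) = 0.221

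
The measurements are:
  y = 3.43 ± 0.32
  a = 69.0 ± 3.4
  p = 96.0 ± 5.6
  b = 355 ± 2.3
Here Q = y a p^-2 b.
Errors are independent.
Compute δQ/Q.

0.157

Q is a product of powers, so relative uncertainties combine in quadrature:
  (1·δy/y)² = (1×0.0933)² = 0.00870;  (1·δa/a)² = (1×0.0493)² = 0.00243;  (-2·δp/p)² = (-2×0.0583)² = 0.0136;  (1·δb/b)² = (1×0.00648)² = 4.2e-05
δQ/Q = √(0.0248) = 0.157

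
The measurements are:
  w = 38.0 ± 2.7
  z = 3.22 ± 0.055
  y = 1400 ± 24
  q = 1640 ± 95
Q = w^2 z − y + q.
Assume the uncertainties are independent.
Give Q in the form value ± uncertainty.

Let p = w^2·z = 4650. δp/p = √((2·δw/w)² + (1·δz/z)²) = √(0.0202 + 0.000292) = 0.143, so δp = 665.
Q = p − y + q: δQ = √(δp² + δy² + δq²) = √(4.43e+05 + 576 + 9020) = 673
Q = 4890.

4890 ± 673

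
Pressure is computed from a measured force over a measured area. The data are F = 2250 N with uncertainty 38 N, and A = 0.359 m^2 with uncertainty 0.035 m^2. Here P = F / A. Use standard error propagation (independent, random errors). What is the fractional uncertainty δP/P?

Since P is a product/quotient, work with relative uncertainties:
  (1·δF/F)² = (1×0.0169)² = 0.000285;  (-1·δA/A)² = (-1×0.0975)² = 0.00950
δP/P = √(0.00979) = 0.0989

0.0989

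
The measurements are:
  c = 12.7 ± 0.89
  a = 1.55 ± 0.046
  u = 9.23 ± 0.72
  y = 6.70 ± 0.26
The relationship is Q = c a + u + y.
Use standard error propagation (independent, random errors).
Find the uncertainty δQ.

1.68

Let p = c·a = 19.7. δp/p = √((1·δc/c)² + (1·δa/a)²) = √(0.00491 + 0.000881) = 0.0761, so δp = 1.50.
Q = p + u + y: δQ = √(δp² + δu² + δy²) = √(2.24 + 0.518 + 0.0676) = 1.68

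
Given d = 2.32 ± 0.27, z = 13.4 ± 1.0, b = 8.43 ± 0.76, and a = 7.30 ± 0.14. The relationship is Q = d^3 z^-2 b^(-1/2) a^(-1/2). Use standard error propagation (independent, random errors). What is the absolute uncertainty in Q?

Since Q is a product/quotient, work with relative uncertainties:
  (3·δd/d)² = (3×0.116)² = 0.122;  (-2·δz/z)² = (-2×0.0746)² = 0.0223;  (−½·δb/b)² = (-0.5×0.0902)² = 0.00203;  (−½·δa/a)² = (-0.5×0.0192)² = 9.19e-05
δQ/Q = √(0.146) = 0.382
Q = 0.00887, so δQ = 0.382 × 0.00887 = 0.00339.

0.00339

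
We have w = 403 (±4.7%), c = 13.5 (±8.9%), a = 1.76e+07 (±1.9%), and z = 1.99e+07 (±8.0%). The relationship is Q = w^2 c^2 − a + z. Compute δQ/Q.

Let p = w^2·c^2 = 2.96e+07. δp/p = √((2·δw/w)² + (2·δc/c)²) = √(0.00884 + 0.0317) = 0.201, so δp = 5.96e+06.
Q = p − a + z: δQ = √(δp² + δa² + δz²) = √(3.55e+13 + 1.12e+11 + 2.53e+12) = 6.18e+06
Q = 3.19e+07, so δQ/Q = 6.18e+06/3.19e+07 = 0.194.

0.194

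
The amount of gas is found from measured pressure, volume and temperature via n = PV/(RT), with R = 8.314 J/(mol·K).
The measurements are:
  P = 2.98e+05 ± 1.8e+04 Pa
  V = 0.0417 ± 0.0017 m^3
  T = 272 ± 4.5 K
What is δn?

Since n is a product/quotient, work with relative uncertainties:
  (1·δP/P)² = (1×0.0604)² = 0.00365;  (1·δV/V)² = (1×0.0408)² = 0.00166;  (-1·δT/T)² = (-1×0.0165)² = 0.000274
δn/n = √(0.00558) = 0.0747
n = 5.50 mol, so δn = 0.0747 × 5.50 = 0.411 mol.

0.411 mol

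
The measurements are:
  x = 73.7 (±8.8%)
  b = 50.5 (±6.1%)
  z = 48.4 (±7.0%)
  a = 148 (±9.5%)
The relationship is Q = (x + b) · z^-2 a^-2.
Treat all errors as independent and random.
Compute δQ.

Let u = x + b = 124. δu = √(δx² + δb²) = √(42.1 + 9.49) = 7.18, so δu/u = 0.0578.
Q is then a monomial in u, z, a:
δQ/Q = √((δu/u)² + (-2·δz/z)² + (-2·δa/a)²) = √(0.00334 + 0.0196 + 0.0361) = 0.243
Q = 2.42e-06, so δQ = 0.243 × 2.42e-06 = 5.88e-07.

5.88e-07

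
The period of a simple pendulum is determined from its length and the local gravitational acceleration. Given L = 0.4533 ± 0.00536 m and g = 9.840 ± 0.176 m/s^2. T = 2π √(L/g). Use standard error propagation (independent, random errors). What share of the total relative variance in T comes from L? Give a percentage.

30.4%

(δT/T)² = (½·δL/L)² + (−½·δg/g)²
  L term: (0.5×0.0118)² = 3.5e-05
  g term: (-0.5×0.0179)² = 8e-05
Total = 0.000115. Share from L = 3.5e-05/0.000115 = 0.304.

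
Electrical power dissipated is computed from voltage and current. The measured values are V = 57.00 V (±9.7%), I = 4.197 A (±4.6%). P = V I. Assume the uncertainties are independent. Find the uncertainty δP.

Relative error in a monomial: (δP/P)² = Σ (nᵢ · δxᵢ/xᵢ)².
  (1·δV/V)² = (1×0.0970)² = 0.00941;  (1·δI/I)² = (1×0.0460)² = 0.00212
δP/P = √(0.0115) = 0.107
P = 239.2 W, so δP = 0.107 × 239.2 = 25.7 W.

25.7 W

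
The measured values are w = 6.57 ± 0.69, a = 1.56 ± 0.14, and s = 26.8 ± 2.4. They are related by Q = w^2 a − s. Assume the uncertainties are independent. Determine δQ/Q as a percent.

Let p = w^2·a = 67.3. δp/p = √((2·δw/w)² + (1·δa/a)²) = √(0.0441 + 0.00805) = 0.228, so δp = 15.4.
Q = p − s: δQ = √(δp² + δs²) = √(237 + 5.76) = 15.6
Q = 40.5, so δQ/Q = 15.6/40.5 = 0.384.

38.4%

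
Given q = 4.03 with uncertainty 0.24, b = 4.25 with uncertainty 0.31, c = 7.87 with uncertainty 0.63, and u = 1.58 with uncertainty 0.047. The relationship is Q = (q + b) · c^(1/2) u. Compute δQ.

Let w = q + b = 8.28. δw = √(δq² + δb²) = √(0.0576 + 0.0961) = 0.392, so δw/w = 0.0473.
Q is then a monomial in w, c, u:
δQ/Q = √((δw/w)² + (½·δc/c)² + (1·δu/u)²) = √(0.00224 + 0.00160 + 0.000885) = 0.0688
Q = 36.7, so δQ = 0.0688 × 36.7 = 2.52.

2.52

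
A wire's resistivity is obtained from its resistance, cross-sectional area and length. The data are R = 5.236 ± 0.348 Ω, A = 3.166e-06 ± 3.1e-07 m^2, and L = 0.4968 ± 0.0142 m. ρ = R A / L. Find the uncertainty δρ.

4.06e-06 Ω·m

For a monomial ρ ∝ R, A, L^-1, fractional errors add in quadrature:
  (1·δR/R)² = (1×0.0665)² = 0.00442;  (1·δA/A)² = (1×0.0979)² = 0.00959;  (-1·δL/L)² = (-1×0.0286)² = 0.000817
δρ/ρ = √(0.0148) = 0.122
ρ = 3.337e-05 Ω·m, so δρ = 0.122 × 3.337e-05 = 4.06e-06 Ω·m.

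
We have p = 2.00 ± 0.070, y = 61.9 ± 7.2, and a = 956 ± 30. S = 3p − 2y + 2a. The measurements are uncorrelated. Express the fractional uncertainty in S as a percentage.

Each term contributes (cᵢ δxᵢ)² to (δS)²:
  (3·δp)² = 0.0441;  (2·δy)² = 207;  (2·δa)² = 3600
δS = √(3810) = 61.7
S = 1790, so δS/S = 61.7/1790 = 0.0344.

3.44%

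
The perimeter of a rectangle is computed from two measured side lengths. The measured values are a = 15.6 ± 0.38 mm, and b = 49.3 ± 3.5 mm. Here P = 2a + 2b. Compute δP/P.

Absolute uncertainties add in quadrature for a linear combination:
  (2·δa)² = 0.578;  (2·δb)² = 49.0
δP = √(49.6) = 7.04 mm
P = 130 mm, so δP/P = 7.04/130 = 0.0542.

0.0542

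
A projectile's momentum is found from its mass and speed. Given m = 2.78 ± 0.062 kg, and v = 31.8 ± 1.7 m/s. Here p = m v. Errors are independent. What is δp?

5.12 kg·m/s

p is a product of powers, so relative uncertainties combine in quadrature:
  (1·δm/m)² = (1×0.0223)² = 0.000497;  (1·δv/v)² = (1×0.0535)² = 0.00286
δp/p = √(0.00336) = 0.0579
p = 88.4 kg·m/s, so δp = 0.0579 × 88.4 = 5.12 kg·m/s.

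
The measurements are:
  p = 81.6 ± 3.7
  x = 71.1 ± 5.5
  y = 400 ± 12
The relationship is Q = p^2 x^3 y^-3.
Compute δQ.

Each factor contributes (exponent × relative error)² to (δQ/Q)²:
  (2·δp/p)² = (2×0.0453)² = 0.00822;  (3·δx/x)² = (3×0.0774)² = 0.0539;  (-3·δy/y)² = (-3×0.0300)² = 0.00810
δQ/Q = √(0.0702) = 0.265
Q = 37.4, so δQ = 0.265 × 37.4 = 9.91.

9.91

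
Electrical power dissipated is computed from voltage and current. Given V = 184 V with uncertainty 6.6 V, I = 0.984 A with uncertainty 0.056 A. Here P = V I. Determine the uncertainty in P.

P is a product of powers, so relative uncertainties combine in quadrature:
  (1·δV/V)² = (1×0.0359)² = 0.00129;  (1·δI/I)² = (1×0.0569)² = 0.00324
δP/P = √(0.00453) = 0.0673
P = 181 W, so δP = 0.0673 × 181 = 12.2 W.

12.2 W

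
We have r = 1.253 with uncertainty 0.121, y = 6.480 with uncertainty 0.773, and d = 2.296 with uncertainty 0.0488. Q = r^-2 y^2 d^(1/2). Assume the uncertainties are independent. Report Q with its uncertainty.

Products/powers → add relative errors in quadrature, weighted by exponent:
  (-2·δr/r)² = (-2×0.0966)² = 0.0373;  (2·δy/y)² = (2×0.119)² = 0.0569;  (½·δd/d)² = (0.5×0.0213)² = 0.000113
δQ/Q = √(0.0943) = 0.307
Q = 40.53, so δQ = 0.307 × 40.53 = 12.4.

40.53 ± 12.4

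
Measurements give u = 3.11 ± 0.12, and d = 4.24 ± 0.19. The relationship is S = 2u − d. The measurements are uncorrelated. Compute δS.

0.306

Absolute uncertainties add in quadrature for a linear combination:
  (2·δu)² = 0.0576;  (δd)² = 0.0361
δS = √(0.0937) = 0.306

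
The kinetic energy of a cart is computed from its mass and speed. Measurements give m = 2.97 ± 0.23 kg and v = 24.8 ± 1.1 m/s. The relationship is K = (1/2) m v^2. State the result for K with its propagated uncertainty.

913 ± 108 J

Relative error in a monomial: (δK/K)² = Σ (nᵢ · δxᵢ/xᵢ)².
  (1·δm/m)² = (1×0.0774)² = 0.00600;  (2·δv/v)² = (2×0.0444)² = 0.00787
δK/K = √(0.0139) = 0.118
K = 913 J, so δK = 0.118 × 913 = 108 J.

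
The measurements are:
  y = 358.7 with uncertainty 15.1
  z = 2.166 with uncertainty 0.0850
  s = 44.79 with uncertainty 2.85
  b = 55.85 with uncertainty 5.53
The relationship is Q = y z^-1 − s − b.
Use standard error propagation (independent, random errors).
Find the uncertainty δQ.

11.4

Let p = y·z^-1 = 165.6. δp/p = √((1·δy/y)² + (-1·δz/z)²) = √(0.00177 + 0.00154) = 0.0576, so δp = 9.53.
Q = p − s − b: δQ = √(δp² + δs² + δb²) = √(90.8 + 8.12 + 30.6) = 11.4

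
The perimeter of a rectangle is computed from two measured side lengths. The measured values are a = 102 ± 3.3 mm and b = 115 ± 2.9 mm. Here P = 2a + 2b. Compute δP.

P is a linear combination, so absolute uncertainties add in quadrature:
  (2·δa)² = 43.6;  (2·δb)² = 33.6
δP = √(77.2) = 8.79 mm

8.79 mm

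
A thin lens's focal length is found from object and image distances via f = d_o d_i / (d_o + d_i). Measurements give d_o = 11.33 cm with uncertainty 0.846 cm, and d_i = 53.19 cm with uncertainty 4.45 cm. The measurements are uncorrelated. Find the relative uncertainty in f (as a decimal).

0.0633

∂f/∂d_o = (d_i/(d_o+d_i))² = 0.680;  ∂f/∂d_i = (d_o/(d_o+d_i))² = 0.0308
δf = √((∂f/∂d_o · δd_o)² + (∂f/∂d_i · δd_i)²) = √(0.331 + 0.0188) = 0.591 cm
f = 9.340 cm, so δf/f = 0.591/9.340 = 0.0633.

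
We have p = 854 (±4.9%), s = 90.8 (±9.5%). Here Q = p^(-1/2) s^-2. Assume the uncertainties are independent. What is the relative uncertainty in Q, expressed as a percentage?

Since Q is a product/quotient, work with relative uncertainties:
  (−½·δp/p)² = (-0.5×0.0490)² = 0.000600;  (-2·δs/s)² = (-2×0.0950)² = 0.0361
δQ/Q = √(0.0367) = 0.192

19.2%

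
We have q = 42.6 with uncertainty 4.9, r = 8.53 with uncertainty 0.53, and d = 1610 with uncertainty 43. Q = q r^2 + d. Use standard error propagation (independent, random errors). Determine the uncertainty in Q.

Let p = q·r^2 = 3100. δp/p = √((1·δq/q)² + (2·δr/r)²) = √(0.0132 + 0.0154) = 0.169, so δp = 525.
Q = p + d: δQ = √(δp² + δd²) = √(2.75e+05 + 1850) = 527

527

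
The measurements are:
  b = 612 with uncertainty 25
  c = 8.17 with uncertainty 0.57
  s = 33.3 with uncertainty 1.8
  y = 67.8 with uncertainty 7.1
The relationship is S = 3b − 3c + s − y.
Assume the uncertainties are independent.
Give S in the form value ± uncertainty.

For a sum/difference, combine absolute errors in quadrature:
  (3·δb)² = 5620;  (3·δc)² = 2.92;  (δs)² = 3.24;  (δy)² = 50.4
δS = √(5680) = 75.4
S = 1780.

1780 ± 75.4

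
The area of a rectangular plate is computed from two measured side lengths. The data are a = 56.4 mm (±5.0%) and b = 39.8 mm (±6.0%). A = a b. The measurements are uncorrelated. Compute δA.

A is a product of powers, so relative uncertainties combine in quadrature:
  (1·δa/a)² = (1×0.0500)² = 0.00250;  (1·δb/b)² = (1×0.0600)² = 0.00360
δA/A = √(0.00610) = 0.0781
A = 2240 mm^2, so δA = 0.0781 × 2240 = 175 mm^2.

175 mm^2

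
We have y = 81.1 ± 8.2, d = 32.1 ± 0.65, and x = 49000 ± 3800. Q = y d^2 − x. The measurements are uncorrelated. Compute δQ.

9860

Let p = y·d^2 = 83600. δp/p = √((1·δy/y)² + (2·δd/d)²) = √(0.0102 + 0.00164) = 0.109, so δp = 9100.
Q = p − x: δQ = √(δp² + δx²) = √(8.28e+07 + 1.44e+07) = 9860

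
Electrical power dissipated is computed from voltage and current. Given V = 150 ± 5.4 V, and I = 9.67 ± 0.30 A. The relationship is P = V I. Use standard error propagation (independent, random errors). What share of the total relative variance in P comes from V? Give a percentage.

(δP/P)² = (1·δV/V)² + (1·δI/I)²
  V term: (1×0.0360)² = 0.00130
  I term: (1×0.0310)² = 0.000962
Total = 0.00226. Share from V = 0.00130/0.00226 = 0.574.

57.4%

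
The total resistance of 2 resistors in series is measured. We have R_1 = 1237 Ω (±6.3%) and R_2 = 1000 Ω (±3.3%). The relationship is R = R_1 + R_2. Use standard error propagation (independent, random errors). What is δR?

84.6 Ω

Sums and differences: (δR)² = Σ (cᵢ δxᵢ)².
  (δR_1)² = 6070;  (δR_2)² = 1090
δR = √(7160) = 84.6 Ω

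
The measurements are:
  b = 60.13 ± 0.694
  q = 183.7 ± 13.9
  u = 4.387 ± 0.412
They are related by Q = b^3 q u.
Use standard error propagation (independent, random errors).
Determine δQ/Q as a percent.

Q is a product of powers, so relative uncertainties combine in quadrature:
  (3·δb/b)² = (3×0.0115)² = 0.00120;  (1·δq/q)² = (1×0.0757)² = 0.00573;  (1·δu/u)² = (1×0.0939)² = 0.00882
δQ/Q = √(0.0157) = 0.125

12.5%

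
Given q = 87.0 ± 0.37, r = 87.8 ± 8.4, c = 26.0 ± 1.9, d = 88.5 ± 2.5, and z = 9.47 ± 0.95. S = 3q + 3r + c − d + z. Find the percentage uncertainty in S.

Sums and differences: (δS)² = Σ (cᵢ δxᵢ)².
  (3·δq)² = 1.23;  (3·δr)² = 635;  (δc)² = 3.61;  (δd)² = 6.25;  (δz)² = 0.902
δS = √(647) = 25.4
S = 471, so δS/S = 25.4/471 = 0.0540.

5.40%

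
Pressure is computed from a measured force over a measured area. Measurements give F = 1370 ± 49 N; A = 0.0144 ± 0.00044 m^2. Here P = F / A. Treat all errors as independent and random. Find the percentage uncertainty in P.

For a monomial P ∝ F, A^-1, fractional errors add in quadrature:
  (1·δF/F)² = (1×0.0358)² = 0.00128;  (-1·δA/A)² = (-1×0.0306)² = 0.000934
δP/P = √(0.00221) = 0.0470

4.70%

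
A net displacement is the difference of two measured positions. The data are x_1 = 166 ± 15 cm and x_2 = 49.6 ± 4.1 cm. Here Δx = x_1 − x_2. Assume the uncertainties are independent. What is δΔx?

15.6 cm

For a sum/difference, combine absolute errors in quadrature:
  (δx_1)² = 225;  (δx_2)² = 16.8
δΔx = √(242) = 15.6 cm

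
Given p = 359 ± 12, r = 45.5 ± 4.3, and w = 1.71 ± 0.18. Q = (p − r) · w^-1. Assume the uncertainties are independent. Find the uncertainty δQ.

20.7

Let u = p − r = 314. δu = √(δp² + δr²) = √(144 + 18.5) = 12.7, so δu/u = 0.0407.
Q is then a monomial in u, w:
δQ/Q = √((δu/u)² + (-1·δw/w)²) = √(0.00165 + 0.0111) = 0.113
Q = 183, so δQ = 0.113 × 183 = 20.7.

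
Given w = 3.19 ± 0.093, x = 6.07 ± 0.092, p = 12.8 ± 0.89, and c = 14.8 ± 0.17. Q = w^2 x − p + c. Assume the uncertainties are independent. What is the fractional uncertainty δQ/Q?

0.0601

Let h = w^2·x = 61.8. δh/h = √((2·δw/w)² + (1·δx/x)²) = √(0.00340 + 0.000230) = 0.0602, so δh = 3.72.
Q = h − p + c: δQ = √(δh² + δp² + δc²) = √(13.8 + 0.792 + 0.0289) = 3.83
Q = 63.8, so δQ/Q = 3.83/63.8 = 0.0601.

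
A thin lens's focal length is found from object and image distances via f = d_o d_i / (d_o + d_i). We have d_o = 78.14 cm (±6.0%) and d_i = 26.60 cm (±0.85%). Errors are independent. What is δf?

∂f/∂d_o = (d_i/(d_o+d_i))² = 0.0645;  ∂f/∂d_i = (d_o/(d_o+d_i))² = 0.557
δf = √((∂f/∂d_o · δd_o)² + (∂f/∂d_i · δd_i)²) = √(0.0914 + 0.0158) = 0.328 cm

0.328 cm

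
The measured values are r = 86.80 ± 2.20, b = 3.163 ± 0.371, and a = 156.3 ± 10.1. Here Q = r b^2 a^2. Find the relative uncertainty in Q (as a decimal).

Q is a product of powers, so relative uncertainties combine in quadrature:
  (1·δr/r)² = (1×0.0253)² = 0.000642;  (2·δb/b)² = (2×0.117)² = 0.0550;  (2·δa/a)² = (2×0.0646)² = 0.0167
δQ/Q = √(0.0724) = 0.269

0.269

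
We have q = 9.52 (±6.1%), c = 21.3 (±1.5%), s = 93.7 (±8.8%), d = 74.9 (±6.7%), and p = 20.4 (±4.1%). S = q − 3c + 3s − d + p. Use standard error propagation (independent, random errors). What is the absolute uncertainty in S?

Each term contributes (cᵢ δxᵢ)² to (δS)²:
  (δq)² = 0.337;  (3·δc)² = 0.919;  (3·δs)² = 612;  (δd)² = 25.2;  (δp)² = 0.700
δS = √(639) = 25.3

25.3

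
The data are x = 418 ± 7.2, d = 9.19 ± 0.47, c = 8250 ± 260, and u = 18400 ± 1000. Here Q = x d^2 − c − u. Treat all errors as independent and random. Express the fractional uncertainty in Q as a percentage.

Let p = x·d^2 = 35300. δp/p = √((1·δx/x)² + (2·δd/d)²) = √(0.000297 + 0.0105) = 0.104, so δp = 3660.
Q = p − c − u: δQ = √(δp² + δc² + δu²) = √(1.34e+07 + 67600 + 1e+06) = 3800
Q = 8650, so δQ/Q = 3800/8650 = 0.440.

44.0%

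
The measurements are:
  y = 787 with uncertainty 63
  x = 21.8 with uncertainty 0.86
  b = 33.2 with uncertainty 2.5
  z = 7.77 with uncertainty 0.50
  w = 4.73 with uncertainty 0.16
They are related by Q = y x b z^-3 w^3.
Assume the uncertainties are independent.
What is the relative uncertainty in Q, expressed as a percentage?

24.7%

For a monomial Q ∝ y, x, b, z^-3, w^3, fractional errors add in quadrature:
  (1·δy/y)² = (1×0.0801)² = 0.00641;  (1·δx/x)² = (1×0.0394)² = 0.00156;  (1·δb/b)² = (1×0.0753)² = 0.00567;  (-3·δz/z)² = (-3×0.0644)² = 0.0373;  (3·δw/w)² = (3×0.0338)² = 0.0103
δQ/Q = √(0.0612) = 0.247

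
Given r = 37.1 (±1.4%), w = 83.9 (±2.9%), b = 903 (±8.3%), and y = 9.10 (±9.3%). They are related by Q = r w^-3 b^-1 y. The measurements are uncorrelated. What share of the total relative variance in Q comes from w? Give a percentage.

(δQ/Q)² = (1·δr/r)² + (-3·δw/w)² + (-1·δb/b)² + (1·δy/y)²
  r term: (1×0.0140)² = 0.000196
  w term: (-3×0.0290)² = 0.00757
  b term: (-1×0.0830)² = 0.00689
  y term: (1×0.0930)² = 0.00865
Total = 0.0233. Share from w = 0.00757/0.0233 = 0.325.

32.5%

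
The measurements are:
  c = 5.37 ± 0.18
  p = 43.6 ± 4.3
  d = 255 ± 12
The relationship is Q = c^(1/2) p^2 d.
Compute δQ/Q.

0.203

Each factor contributes (exponent × relative error)² to (δQ/Q)²:
  (½·δc/c)² = (0.5×0.0335)² = 0.000281;  (2·δp/p)² = (2×0.0986)² = 0.0389;  (1·δd/d)² = (1×0.0471)² = 0.00221
δQ/Q = √(0.0414) = 0.203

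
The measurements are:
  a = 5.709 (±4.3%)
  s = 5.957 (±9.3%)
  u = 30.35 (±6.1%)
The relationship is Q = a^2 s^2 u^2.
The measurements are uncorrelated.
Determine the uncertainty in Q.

Q is a product of powers, so relative uncertainties combine in quadrature:
  (2·δa/a)² = (2×0.0430)² = 0.00740;  (2·δs/s)² = (2×0.0930)² = 0.0346;  (2·δu/u)² = (2×0.0610)² = 0.0149
δQ/Q = √(0.0569) = 0.238
Q = 1.065e+06, so δQ = 0.238 × 1.065e+06 = 2.54e+05.

2.54e+05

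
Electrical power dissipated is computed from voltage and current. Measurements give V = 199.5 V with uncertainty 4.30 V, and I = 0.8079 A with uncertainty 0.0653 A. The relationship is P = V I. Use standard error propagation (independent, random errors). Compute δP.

Each factor contributes (exponent × relative error)² to (δP/P)²:
  (1·δV/V)² = (1×0.0216)² = 0.000465;  (1·δI/I)² = (1×0.0808)² = 0.00653
δP/P = √(0.00700) = 0.0837
P = 161.2 W, so δP = 0.0837 × 161.2 = 13.5 W.

13.5 W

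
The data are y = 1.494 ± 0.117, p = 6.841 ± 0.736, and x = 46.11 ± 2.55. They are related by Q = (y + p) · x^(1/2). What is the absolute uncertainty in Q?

5.30

Let u = y + p = 8.335. δu = √(δy² + δp²) = √(0.0137 + 0.542) = 0.745, so δu/u = 0.0894.
Q is then a monomial in u, x:
δQ/Q = √((δu/u)² + (½·δx/x)²) = √(0.00799 + 0.000765) = 0.0936
Q = 56.60, so δQ = 0.0936 × 56.60 = 5.30.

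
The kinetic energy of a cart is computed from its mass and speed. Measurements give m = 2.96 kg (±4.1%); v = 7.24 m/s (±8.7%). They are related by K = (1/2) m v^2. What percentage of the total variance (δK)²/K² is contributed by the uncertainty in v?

94.7%

(δK/K)² = (1·δm/m)² + (2·δv/v)²
  m term: (1×0.0410)² = 0.00168
  v term: (2×0.0870)² = 0.0303
Total = 0.0320. Share from v = 0.0303/0.0320 = 0.947.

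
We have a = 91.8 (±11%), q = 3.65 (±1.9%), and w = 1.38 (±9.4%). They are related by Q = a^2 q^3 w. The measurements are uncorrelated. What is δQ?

Relative error in a monomial: (δQ/Q)² = Σ (nᵢ · δxᵢ/xᵢ)².
  (2·δa/a)² = (2×0.110)² = 0.0484;  (3·δq/q)² = (3×0.0190)² = 0.00325;  (1·δw/w)² = (1×0.0940)² = 0.00884
δQ/Q = √(0.0605) = 0.246
Q = 5.66e+05, so δQ = 0.246 × 5.66e+05 = 1.39e+05.

1.39e+05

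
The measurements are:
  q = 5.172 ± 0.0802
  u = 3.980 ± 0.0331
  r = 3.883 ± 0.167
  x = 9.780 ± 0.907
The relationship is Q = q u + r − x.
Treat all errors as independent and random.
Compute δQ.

0.991

Let p = q·u = 20.58. δp/p = √((1·δq/q)² + (1·δu/u)²) = √(0.000240 + 6.92e-05) = 0.0176, so δp = 0.362.
Q = p + r − x: δQ = √(δp² + δr² + δx²) = √(0.131 + 0.0279 + 0.823) = 0.991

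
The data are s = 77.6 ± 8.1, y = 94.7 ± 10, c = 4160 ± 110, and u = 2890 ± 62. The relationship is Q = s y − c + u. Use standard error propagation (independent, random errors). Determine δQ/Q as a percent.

Let p = s·y = 7350. δp/p = √((1·δs/s)² + (1·δy/y)²) = √(0.0109 + 0.0112) = 0.148, so δp = 1090.
Q = p − c + u: δQ = √(δp² + δc² + δu²) = √(1.19e+06 + 12100 + 3840) = 1100
Q = 6080, so δQ/Q = 1100/6080 = 0.181.

18.1%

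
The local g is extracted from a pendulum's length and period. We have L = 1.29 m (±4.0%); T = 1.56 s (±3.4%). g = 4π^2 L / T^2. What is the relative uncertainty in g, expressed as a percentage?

7.89%

Since g is a product/quotient, work with relative uncertainties:
  (1·δL/L)² = (1×0.0400)² = 0.00160;  (-2·δT/T)² = (-2×0.0340)² = 0.00462
δg/g = √(0.00622) = 0.0789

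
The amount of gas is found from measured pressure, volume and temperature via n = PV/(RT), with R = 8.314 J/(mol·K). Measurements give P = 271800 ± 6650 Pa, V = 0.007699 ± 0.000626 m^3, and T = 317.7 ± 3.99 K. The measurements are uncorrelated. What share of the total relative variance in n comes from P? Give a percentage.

(δn/n)² = (1·δP/P)² + (1·δV/V)² + (-1·δT/T)²
  P term: (1×0.0245)² = 0.000599
  V term: (1×0.0813)² = 0.00661
  T term: (-1×0.0126)² = 0.000158
Total = 0.00737. Share from P = 0.000599/0.00737 = 0.0812.

8.12%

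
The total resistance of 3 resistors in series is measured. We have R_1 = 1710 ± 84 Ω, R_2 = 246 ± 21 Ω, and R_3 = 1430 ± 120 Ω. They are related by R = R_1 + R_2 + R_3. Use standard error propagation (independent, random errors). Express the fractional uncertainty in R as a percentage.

For a sum/difference, combine absolute errors in quadrature:
  (δR_1)² = 7060;  (δR_2)² = 441;  (δR_3)² = 14400
δR = √(21900) = 148 Ω
R = 3390 Ω, so δR/R = 148/3390 = 0.0437.

4.37%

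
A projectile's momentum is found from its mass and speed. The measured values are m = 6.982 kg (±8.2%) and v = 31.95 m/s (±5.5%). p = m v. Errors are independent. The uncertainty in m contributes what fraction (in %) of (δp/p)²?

(δp/p)² = (1·δm/m)² + (1·δv/v)²
  m term: (1×0.0820)² = 0.00672
  v term: (1×0.0550)² = 0.00302
Total = 0.00975. Share from m = 0.00672/0.00975 = 0.690.

69.0%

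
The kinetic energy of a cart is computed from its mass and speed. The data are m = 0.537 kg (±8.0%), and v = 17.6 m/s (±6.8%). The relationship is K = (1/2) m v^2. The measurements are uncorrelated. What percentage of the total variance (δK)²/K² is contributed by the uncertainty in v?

74.3%

(δK/K)² = (1·δm/m)² + (2·δv/v)²
  m term: (1×0.0800)² = 0.00640
  v term: (2×0.0680)² = 0.0185
Total = 0.0249. Share from v = 0.0185/0.0249 = 0.743.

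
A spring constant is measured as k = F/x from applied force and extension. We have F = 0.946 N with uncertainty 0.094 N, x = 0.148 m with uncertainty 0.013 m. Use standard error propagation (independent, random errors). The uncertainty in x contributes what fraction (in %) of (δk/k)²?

(δk/k)² = (1·δF/F)² + (-1·δx/x)²
  F term: (1×0.0994)² = 0.00987
  x term: (-1×0.0878)² = 0.00772
Total = 0.0176. Share from x = 0.00772/0.0176 = 0.439.

43.9%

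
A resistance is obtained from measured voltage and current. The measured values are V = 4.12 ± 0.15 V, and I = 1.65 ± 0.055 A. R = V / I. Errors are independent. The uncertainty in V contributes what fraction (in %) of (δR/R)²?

(δR/R)² = (1·δV/V)² + (-1·δI/I)²
  V term: (1×0.0364)² = 0.00133
  I term: (-1×0.0333)² = 0.00111
Total = 0.00244. Share from V = 0.00133/0.00244 = 0.544.

54.4%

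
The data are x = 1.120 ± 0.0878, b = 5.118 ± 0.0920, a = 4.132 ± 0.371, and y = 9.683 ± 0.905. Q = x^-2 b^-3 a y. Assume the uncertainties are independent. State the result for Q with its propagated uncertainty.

0.2379 ± 0.0501

Relative error in a monomial: (δQ/Q)² = Σ (nᵢ · δxᵢ/xᵢ)².
  (-2·δx/x)² = (-2×0.0784)² = 0.0246;  (-3·δb/b)² = (-3×0.0180)² = 0.00291;  (1·δa/a)² = (1×0.0898)² = 0.00806;  (1·δy/y)² = (1×0.0935)² = 0.00874
δQ/Q = √(0.0443) = 0.210
Q = 0.2379, so δQ = 0.210 × 0.2379 = 0.0501.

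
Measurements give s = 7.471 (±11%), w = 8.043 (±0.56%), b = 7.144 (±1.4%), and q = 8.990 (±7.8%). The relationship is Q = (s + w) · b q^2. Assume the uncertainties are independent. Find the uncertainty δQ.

Let u = s + w = 15.51. δu = √(δs² + δw²) = √(0.675 + 0.00203) = 0.823, so δu/u = 0.0531.
Q is then a monomial in u, b, q:
δQ/Q = √((δu/u)² + (1·δb/b)² + (2·δq/q)²) = √(0.00281 + 0.000196 + 0.0243) = 0.165
Q = 8957, so δQ = 0.165 × 8957 = 1480.

1480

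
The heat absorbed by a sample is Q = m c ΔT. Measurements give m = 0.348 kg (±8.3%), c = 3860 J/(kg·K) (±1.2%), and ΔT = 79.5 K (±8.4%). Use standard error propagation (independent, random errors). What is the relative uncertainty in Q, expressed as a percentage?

11.9%

Relative error in a monomial: (δQ/Q)² = Σ (nᵢ · δxᵢ/xᵢ)².
  (1·δm/m)² = (1×0.0830)² = 0.00689;  (1·δc/c)² = (1×0.0120)² = 0.000144;  (1·δΔT/ΔT)² = (1×0.0840)² = 0.00706
δQ/Q = √(0.0141) = 0.119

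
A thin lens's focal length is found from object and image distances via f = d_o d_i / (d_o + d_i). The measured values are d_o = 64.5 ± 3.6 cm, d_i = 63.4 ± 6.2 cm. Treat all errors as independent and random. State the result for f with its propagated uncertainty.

32.0 ± 1.81 cm

∂f/∂d_o = (d_i/(d_o+d_i))² = 0.246;  ∂f/∂d_i = (d_o/(d_o+d_i))² = 0.254
δf = √((∂f/∂d_o · δd_o)² + (∂f/∂d_i · δd_i)²) = √(0.782 + 2.49) = 1.81 cm
f = 32.0 cm.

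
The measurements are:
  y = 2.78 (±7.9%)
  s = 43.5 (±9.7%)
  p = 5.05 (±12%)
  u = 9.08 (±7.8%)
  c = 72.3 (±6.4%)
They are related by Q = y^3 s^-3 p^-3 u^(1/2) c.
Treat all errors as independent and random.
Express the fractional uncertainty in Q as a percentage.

For a monomial Q ∝ y^3, s^-3, p^-3, u^(1/2), c, fractional errors add in quadrature:
  (3·δy/y)² = (3×0.0790)² = 0.0562;  (-3·δs/s)² = (-3×0.0970)² = 0.0847;  (-3·δp/p)² = (-3×0.120)² = 0.130;  (½·δu/u)² = (0.5×0.0780)² = 0.00152;  (1·δc/c)² = (1×0.0640)² = 0.00410
δQ/Q = √(0.276) = 0.525

52.5%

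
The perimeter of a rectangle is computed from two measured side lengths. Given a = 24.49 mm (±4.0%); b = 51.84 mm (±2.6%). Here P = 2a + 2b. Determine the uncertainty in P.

P is a linear combination, so absolute uncertainties add in quadrature:
  (2·δa)² = 3.84;  (2·δb)² = 7.27
δP = √(11.1) = 3.33 mm

3.33 mm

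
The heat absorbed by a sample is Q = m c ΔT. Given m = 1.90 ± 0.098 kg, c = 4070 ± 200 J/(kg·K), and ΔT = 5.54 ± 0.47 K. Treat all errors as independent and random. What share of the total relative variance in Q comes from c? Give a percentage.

(δQ/Q)² = (1·δm/m)² + (1·δc/c)² + (1·δΔT/ΔT)²
  m term: (1×0.0516)² = 0.00266
  c term: (1×0.0491)² = 0.00241
  ΔT term: (1×0.0848)² = 0.00720
Total = 0.0123. Share from c = 0.00241/0.0123 = 0.197.

19.7%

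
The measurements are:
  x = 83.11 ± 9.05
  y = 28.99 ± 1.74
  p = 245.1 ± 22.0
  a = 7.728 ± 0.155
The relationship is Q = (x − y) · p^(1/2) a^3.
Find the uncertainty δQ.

72800

Let u = x − y = 54.12. δu = √(δx² + δy²) = √(81.9 + 3.03) = 9.22, so δu/u = 0.170.
Q is then a monomial in u, p, a:
δQ/Q = √((δu/u)² + (½·δp/p)² + (3·δa/a)²) = √(0.0290 + 0.00201 + 0.00362) = 0.186
Q = 391000, so δQ = 0.186 × 391000 = 72800.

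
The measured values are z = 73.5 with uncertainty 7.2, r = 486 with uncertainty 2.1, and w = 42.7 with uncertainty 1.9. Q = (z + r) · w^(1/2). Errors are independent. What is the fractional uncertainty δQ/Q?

Let u = z + r = 560. δu = √(δz² + δr²) = √(51.8 + 4.41) = 7.50, so δu/u = 0.0134.
Q is then a monomial in u, w:
δQ/Q = √((δu/u)² + (½·δw/w)²) = √(0.000180 + 0.000495) = 0.0260

0.0260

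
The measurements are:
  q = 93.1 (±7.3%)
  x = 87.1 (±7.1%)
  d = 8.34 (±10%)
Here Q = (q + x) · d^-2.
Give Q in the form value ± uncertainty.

Let u = q + x = 180. δu = √(δq² + δx²) = √(46.2 + 38.2) = 9.19, so δu/u = 0.0510.
Q is then a monomial in u, d:
δQ/Q = √((δu/u)² + (-2·δd/d)²) = √(0.00260 + 0.0400) = 0.206
Q = 2.59, so δQ = 0.206 × 2.59 = 0.535.

2.59 ± 0.535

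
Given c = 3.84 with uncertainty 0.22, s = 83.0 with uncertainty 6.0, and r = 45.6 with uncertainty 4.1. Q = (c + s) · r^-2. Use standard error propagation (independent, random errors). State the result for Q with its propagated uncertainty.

Let u = c + s = 86.8. δu = √(δc² + δs²) = √(0.0484 + 36.0) = 6.00, so δu/u = 0.0691.
Q is then a monomial in u, r:
δQ/Q = √((δu/u)² + (-2·δr/r)²) = √(0.00478 + 0.0323) = 0.193
Q = 0.0418, so δQ = 0.193 × 0.0418 = 0.00805.

0.0418 ± 0.00805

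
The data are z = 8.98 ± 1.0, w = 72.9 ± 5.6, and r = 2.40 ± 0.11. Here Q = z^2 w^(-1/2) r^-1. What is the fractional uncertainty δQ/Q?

0.231

Q is a product of powers, so relative uncertainties combine in quadrature:
  (2·δz/z)² = (2×0.111)² = 0.0496;  (−½·δw/w)² = (-0.5×0.0768)² = 0.00148;  (-1·δr/r)² = (-1×0.0458)² = 0.00210
δQ/Q = √(0.0532) = 0.231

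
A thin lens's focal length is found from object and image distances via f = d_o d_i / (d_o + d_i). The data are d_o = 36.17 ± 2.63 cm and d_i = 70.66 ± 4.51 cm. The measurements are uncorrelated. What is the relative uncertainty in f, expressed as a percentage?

∂f/∂d_o = (d_i/(d_o+d_i))² = 0.437;  ∂f/∂d_i = (d_o/(d_o+d_i))² = 0.115
δf = √((∂f/∂d_o · δd_o)² + (∂f/∂d_i · δd_i)²) = √(1.32 + 0.267) = 1.26 cm
f = 23.92 cm, so δf/f = 1.26/23.92 = 0.0527.

5.27%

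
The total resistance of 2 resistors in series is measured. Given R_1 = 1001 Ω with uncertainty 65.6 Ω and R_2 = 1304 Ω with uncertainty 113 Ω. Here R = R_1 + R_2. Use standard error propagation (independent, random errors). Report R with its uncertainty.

2305 ± 131 Ω

Sums and differences: (δR)² = Σ (cᵢ δxᵢ)².
  (δR_1)² = 4300;  (δR_2)² = 12800
δR = √(17100) = 131 Ω
R = 2305 Ω.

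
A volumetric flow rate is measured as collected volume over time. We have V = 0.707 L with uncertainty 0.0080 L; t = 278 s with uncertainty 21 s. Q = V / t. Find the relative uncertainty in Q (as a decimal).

0.0764

Since Q is a product/quotient, work with relative uncertainties:
  (1·δV/V)² = (1×0.0113)² = 0.000128;  (-1·δt/t)² = (-1×0.0755)² = 0.00571
δQ/Q = √(0.00583) = 0.0764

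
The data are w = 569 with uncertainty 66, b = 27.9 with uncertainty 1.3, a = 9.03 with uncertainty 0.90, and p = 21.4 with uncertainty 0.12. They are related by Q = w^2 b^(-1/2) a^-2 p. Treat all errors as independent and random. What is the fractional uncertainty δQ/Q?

0.307

Q is a product of powers, so relative uncertainties combine in quadrature:
  (2·δw/w)² = (2×0.116)² = 0.0538;  (−½·δb/b)² = (-0.5×0.0466)² = 0.000543;  (-2·δa/a)² = (-2×0.0997)² = 0.0397;  (1·δp/p)² = (1×0.00561)² = 3.14e-05
δQ/Q = √(0.0941) = 0.307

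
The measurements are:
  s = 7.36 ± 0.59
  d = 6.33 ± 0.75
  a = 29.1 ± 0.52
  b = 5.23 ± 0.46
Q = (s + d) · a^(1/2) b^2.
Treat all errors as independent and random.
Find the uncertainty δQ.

Let u = s + d = 13.7. δu = √(δs² + δd²) = √(0.348 + 0.562) = 0.954, so δu/u = 0.0697.
Q is then a monomial in u, a, b:
δQ/Q = √((δu/u)² + (½·δa/a)² + (2·δb/b)²) = √(0.00486 + 7.98e-05 + 0.0309) = 0.189
Q = 2020, so δQ = 0.189 × 2020 = 383.

383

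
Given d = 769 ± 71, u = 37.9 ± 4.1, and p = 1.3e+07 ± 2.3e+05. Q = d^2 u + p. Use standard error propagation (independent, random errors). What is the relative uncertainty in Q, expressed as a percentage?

13.6%

Let w = d^2·u = 2.24e+07. δw/w = √((2·δd/d)² + (1·δu/u)²) = √(0.0341 + 0.0117) = 0.214, so δw = 4.8e+06.
Q = w + p: δQ = √(δw² + δp²) = √(2.3e+13 + 5.29e+10) = 4.8e+06
Q = 3.54e+07, so δQ/Q = 4.8e+06/3.54e+07 = 0.136.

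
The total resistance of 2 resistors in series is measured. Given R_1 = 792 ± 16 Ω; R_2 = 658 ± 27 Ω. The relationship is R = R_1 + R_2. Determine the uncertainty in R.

R is a linear combination, so absolute uncertainties add in quadrature:
  (δR_1)² = 256;  (δR_2)² = 729
δR = √(985) = 31.4 Ω

31.4 Ω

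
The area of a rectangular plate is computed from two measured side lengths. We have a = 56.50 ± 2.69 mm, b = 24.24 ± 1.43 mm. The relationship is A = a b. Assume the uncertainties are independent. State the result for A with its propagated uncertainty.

Since A is a product/quotient, work with relative uncertainties:
  (1·δa/a)² = (1×0.0476)² = 0.00227;  (1·δb/b)² = (1×0.0590)² = 0.00348
δA/A = √(0.00575) = 0.0758
A = 1370 mm^2, so δA = 0.0758 × 1370 = 104 mm^2.

1370 ± 104 mm^2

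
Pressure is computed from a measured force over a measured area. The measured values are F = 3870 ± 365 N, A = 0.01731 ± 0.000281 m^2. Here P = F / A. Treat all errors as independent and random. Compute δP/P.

Relative error in a monomial: (δP/P)² = Σ (nᵢ · δxᵢ/xᵢ)².
  (1·δF/F)² = (1×0.0943)² = 0.00890;  (-1·δA/A)² = (-1×0.0162)² = 0.000264
δP/P = √(0.00916) = 0.0957

0.0957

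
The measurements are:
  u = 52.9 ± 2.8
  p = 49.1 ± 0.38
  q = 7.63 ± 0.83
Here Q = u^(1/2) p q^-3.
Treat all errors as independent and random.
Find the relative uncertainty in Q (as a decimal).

Each factor contributes (exponent × relative error)² to (δQ/Q)²:
  (½·δu/u)² = (0.5×0.0529)² = 0.000700;  (1·δp/p)² = (1×0.00774)² = 5.99e-05;  (-3·δq/q)² = (-3×0.109)² = 0.107
δQ/Q = √(0.107) = 0.328

0.328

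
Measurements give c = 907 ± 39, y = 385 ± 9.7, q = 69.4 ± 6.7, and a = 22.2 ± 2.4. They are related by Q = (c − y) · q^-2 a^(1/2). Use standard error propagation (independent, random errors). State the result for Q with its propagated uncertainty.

0.511 ± 0.110

Let u = c − y = 522. δu = √(δc² + δy²) = √(1520 + 94.1) = 40.2, so δu/u = 0.0770.
Q is then a monomial in u, q, a:
δQ/Q = √((δu/u)² + (-2·δq/q)² + (½·δa/a)²) = √(0.00593 + 0.0373 + 0.00292) = 0.215
Q = 0.511, so δQ = 0.215 × 0.511 = 0.110.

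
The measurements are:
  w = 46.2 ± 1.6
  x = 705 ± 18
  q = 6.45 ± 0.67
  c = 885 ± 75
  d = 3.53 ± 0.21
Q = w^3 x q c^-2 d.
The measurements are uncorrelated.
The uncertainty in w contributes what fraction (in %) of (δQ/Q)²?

(δQ/Q)² = (3·δw/w)² + (1·δx/x)² + (1·δq/q)² + (-2·δc/c)² + (1·δd/d)²
  w term: (3×0.0346)² = 0.0108
  x term: (1×0.0255)² = 0.000652
  q term: (1×0.104)² = 0.0108
  c term: (-2×0.0847)² = 0.0287
  d term: (1×0.0595)² = 0.00354
Total = 0.0545. Share from w = 0.0108/0.0545 = 0.198.

19.8%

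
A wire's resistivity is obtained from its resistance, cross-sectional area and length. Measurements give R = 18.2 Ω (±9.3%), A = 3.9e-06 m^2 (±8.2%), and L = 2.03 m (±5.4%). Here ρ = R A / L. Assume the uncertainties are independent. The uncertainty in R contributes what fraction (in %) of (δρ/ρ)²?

47.3%

(δρ/ρ)² = (1·δR/R)² + (1·δA/A)² + (-1·δL/L)²
  R term: (1×0.0930)² = 0.00865
  A term: (1×0.0820)² = 0.00672
  L term: (-1×0.0540)² = 0.00292
Total = 0.0183. Share from R = 0.00865/0.0183 = 0.473.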